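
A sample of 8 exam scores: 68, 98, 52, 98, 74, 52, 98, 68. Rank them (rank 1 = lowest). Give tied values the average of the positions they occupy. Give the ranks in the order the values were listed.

3.5, 7, 1.5, 7, 5, 1.5, 7, 3.5

Sorted (ascending): 52, 52, 68, 68, 74, 98, 98, 98
The 2 values of 52 occupy positions 1–2 → average rank (1+2)/2 = 1.5.
The 2 values of 68 occupy positions 3–4 → average rank (3+4)/2 = 3.5.
The 3 values of 98 occupy positions 6–8 → average rank 7.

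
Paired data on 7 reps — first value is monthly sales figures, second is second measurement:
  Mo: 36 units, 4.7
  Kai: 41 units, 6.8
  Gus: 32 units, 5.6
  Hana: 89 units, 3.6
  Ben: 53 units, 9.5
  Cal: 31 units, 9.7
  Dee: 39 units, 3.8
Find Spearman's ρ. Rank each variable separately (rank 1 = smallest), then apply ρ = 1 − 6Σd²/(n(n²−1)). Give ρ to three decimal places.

-0.429

Ranks of variable 1: 3, 5, 2, 7, 6, 1, 4
Ranks of variable 2: 3, 5, 4, 1, 6, 7, 2
d = r₁ − r₂: 0, 0, -2, 6, 0, -6, 2
d²: 0, 0, 4, 36, 0, 36, 4; Σd² = 80
ρ = 1 − 6·80/(7·48) = 1 − 480/336 = -0.429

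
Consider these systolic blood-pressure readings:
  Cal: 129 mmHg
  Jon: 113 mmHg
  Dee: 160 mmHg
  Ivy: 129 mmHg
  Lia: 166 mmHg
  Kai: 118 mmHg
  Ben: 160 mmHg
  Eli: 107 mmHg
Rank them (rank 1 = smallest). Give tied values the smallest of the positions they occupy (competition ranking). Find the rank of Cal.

Sorted (ascending): 107, 113, 118, 129, 129, 160, 160, 166
The 2 values of 129 occupy positions 4–5 → each gets rank 4.
The 2 values of 160 occupy positions 6–7 → each gets rank 6.
Cal has value 129 mmHg → rank 4.

4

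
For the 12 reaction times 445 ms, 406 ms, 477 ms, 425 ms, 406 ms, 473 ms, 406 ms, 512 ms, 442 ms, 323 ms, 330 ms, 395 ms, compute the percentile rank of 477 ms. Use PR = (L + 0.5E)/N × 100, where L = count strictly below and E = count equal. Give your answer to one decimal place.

87.5

N = 12.
Strictly below 477: 10. Equal to 477: 1.
PR = (10 + 0.5·1)/12 × 100 = 87.5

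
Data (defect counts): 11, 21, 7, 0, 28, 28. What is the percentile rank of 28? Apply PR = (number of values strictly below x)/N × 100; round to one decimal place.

N = 6.
Strictly below 28: 4. Equal to 28: 2.
PR = 4/6 × 100 = 66.7

66.7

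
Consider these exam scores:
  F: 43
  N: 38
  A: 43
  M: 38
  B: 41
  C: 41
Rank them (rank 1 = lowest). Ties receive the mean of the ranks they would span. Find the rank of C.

Sorted (ascending): 38, 38, 41, 41, 43, 43
The 2 values of 38 occupy positions 1–2 → average rank (1+2)/2 = 1.5.
The 2 values of 41 occupy positions 3–4 → average rank (3+4)/2 = 3.5.
The 2 values of 43 occupy positions 5–6 → average rank (5+6)/2 = 5.5.
C has value 41 → rank 3.5.

3.5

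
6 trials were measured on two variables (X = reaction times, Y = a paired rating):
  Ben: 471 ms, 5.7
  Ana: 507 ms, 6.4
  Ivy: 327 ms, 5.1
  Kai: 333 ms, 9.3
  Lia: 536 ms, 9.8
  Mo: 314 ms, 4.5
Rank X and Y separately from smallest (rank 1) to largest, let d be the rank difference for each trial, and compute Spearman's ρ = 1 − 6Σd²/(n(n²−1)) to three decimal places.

Ranks of variable 1: 4, 5, 2, 3, 6, 1
Ranks of variable 2: 3, 4, 2, 5, 6, 1
d = r₁ − r₂: 1, 1, 0, -2, 0, 0
d²: 1, 1, 0, 4, 0, 0; Σd² = 6
ρ = 1 − 6·6/(6·35) = 1 − 36/210 = 0.829

0.829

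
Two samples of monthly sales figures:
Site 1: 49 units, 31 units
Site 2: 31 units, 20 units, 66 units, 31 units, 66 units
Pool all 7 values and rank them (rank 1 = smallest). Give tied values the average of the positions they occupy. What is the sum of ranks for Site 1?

8

Sorted (ascending): 20, 31, 31, 31, 49, 66, 66
The 3 values of 31 occupy positions 2–4 → average rank 3.
The 2 values of 66 occupy positions 6–7 → average rank (6+7)/2 = 6.5.
Site 1 values → pooled ranks: 49→5, 31→3
Rank sum = 5 + 3 = 8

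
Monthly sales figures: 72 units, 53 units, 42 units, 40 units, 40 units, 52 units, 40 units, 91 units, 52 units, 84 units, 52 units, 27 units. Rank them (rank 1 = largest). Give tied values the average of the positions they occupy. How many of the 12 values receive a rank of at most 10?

Sorted (descending): 91, 84, 72, 53, 52, 52, 52, 42, 40, 40, 40, 27
The 3 values of 52 occupy positions 5–7 → average rank 6.
The 3 values of 40 occupy positions 9–11 → average rank 10.
Ranks ≤ 10: {1, 2, 3, 4, 6, 6, 6, 8, 10, 10, 10} → 11 values.

11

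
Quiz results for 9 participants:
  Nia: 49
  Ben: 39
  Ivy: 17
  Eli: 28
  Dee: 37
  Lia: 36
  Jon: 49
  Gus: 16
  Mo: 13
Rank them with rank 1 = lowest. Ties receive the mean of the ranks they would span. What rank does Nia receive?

Sorted (ascending): 13, 16, 17, 28, 36, 37, 39, 49, 49
The 2 values of 49 occupy positions 8–9 → average rank (8+9)/2 = 8.5.
Nia has value 49 → rank 8.5.

8.5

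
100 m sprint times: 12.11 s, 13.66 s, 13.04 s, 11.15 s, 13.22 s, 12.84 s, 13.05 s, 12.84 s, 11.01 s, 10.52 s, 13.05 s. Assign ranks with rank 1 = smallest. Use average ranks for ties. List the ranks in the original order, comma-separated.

4, 11, 7, 3, 10, 5.5, 8.5, 5.5, 2, 1, 8.5

Sorted (ascending): 10.52, 11.01, 11.15, 12.11, 12.84, 12.84, 13.04, 13.05, 13.05, 13.22, 13.66
The 2 values of 12.84 occupy positions 5–6 → average rank (5+6)/2 = 5.5.
The 2 values of 13.05 occupy positions 8–9 → average rank (8+9)/2 = 8.5.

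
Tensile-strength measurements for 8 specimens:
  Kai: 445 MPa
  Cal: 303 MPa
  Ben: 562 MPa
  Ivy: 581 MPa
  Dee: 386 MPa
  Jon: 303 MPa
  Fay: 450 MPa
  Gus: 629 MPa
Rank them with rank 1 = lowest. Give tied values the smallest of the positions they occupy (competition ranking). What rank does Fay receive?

5

Sorted (ascending): 303, 303, 386, 445, 450, 562, 581, 629
The 2 values of 303 occupy positions 1–2 → each gets rank 1.
Fay has value 450 MPa → rank 5.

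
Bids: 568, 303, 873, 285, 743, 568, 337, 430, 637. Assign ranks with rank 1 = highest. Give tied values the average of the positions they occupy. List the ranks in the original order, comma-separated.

Sorted (descending): 873, 743, 637, 568, 568, 430, 337, 303, 285
The 2 values of 568 occupy positions 4–5 → average rank (4+5)/2 = 4.5.

4.5, 8, 1, 9, 2, 4.5, 7, 6, 3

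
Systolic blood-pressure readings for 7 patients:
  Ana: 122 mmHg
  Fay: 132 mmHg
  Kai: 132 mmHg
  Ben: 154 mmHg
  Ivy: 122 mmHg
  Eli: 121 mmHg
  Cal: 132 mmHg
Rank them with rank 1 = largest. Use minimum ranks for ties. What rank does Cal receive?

Sorted (descending): 154, 132, 132, 132, 122, 122, 121
The 3 values of 132 occupy positions 2–4 → each gets rank 2.
The 2 values of 122 occupy positions 5–6 → each gets rank 5.
Cal has value 132 mmHg → rank 2.

2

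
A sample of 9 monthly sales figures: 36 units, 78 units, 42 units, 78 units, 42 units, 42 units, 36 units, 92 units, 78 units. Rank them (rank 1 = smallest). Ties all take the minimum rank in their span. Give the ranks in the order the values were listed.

1, 6, 3, 6, 3, 3, 1, 9, 6

Sorted (ascending): 36, 36, 42, 42, 42, 78, 78, 78, 92
The 2 values of 36 occupy positions 1–2 → each gets rank 1.
The 3 values of 42 occupy positions 3–5 → each gets rank 3.
The 3 values of 78 occupy positions 6–8 → each gets rank 6.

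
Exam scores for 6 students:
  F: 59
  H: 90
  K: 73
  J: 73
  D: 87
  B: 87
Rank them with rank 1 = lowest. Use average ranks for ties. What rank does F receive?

Sorted (ascending): 59, 73, 73, 87, 87, 90
The 2 values of 73 occupy positions 2–3 → average rank (2+3)/2 = 2.5.
The 2 values of 87 occupy positions 4–5 → average rank (4+5)/2 = 4.5.
F has value 59 → rank 1.

1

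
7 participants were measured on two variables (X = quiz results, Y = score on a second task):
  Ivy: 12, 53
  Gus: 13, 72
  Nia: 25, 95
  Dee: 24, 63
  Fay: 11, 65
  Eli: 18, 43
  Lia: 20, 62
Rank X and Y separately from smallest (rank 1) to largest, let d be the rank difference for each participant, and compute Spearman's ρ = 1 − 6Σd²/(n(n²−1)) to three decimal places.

0.250

Ranks of variable 1: 2, 3, 7, 6, 1, 4, 5
Ranks of variable 2: 2, 6, 7, 4, 5, 1, 3
d = r₁ − r₂: 0, -3, 0, 2, -4, 3, 2
d²: 0, 9, 0, 4, 16, 9, 4; Σd² = 42
ρ = 1 − 6·42/(7·48) = 1 − 252/336 = 0.250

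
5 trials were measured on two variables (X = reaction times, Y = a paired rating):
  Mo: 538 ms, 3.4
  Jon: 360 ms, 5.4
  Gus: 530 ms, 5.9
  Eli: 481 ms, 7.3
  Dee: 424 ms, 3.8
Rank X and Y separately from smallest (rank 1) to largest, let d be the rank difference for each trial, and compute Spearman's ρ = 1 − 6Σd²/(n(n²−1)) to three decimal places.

-0.200

Ranks of variable 1: 5, 1, 4, 3, 2
Ranks of variable 2: 1, 3, 4, 5, 2
d = r₁ − r₂: 4, -2, 0, -2, 0
d²: 16, 4, 0, 4, 0; Σd² = 24
ρ = 1 − 6·24/(5·24) = 1 − 144/120 = -0.200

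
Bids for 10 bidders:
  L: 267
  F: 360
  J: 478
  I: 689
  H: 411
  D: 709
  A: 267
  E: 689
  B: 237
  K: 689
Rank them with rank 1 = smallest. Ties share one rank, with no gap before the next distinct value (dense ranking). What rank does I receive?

6

Sorted (ascending): 237, 267, 267, 360, 411, 478, 689, 689, 689, 709
The 2 values of 267 share dense rank 2.
The 3 values of 689 share dense rank 6.
Remaining distinct values take the next consecutive integers.
I has value 689 → rank 6.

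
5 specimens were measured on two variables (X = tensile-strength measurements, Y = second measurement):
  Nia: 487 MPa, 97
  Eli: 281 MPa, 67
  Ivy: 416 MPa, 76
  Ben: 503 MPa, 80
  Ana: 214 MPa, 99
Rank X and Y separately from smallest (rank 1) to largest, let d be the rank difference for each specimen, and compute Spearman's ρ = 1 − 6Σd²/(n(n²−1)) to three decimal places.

Ranks of variable 1: 4, 2, 3, 5, 1
Ranks of variable 2: 4, 1, 2, 3, 5
d = r₁ − r₂: 0, 1, 1, 2, -4
d²: 0, 1, 1, 4, 16; Σd² = 22
ρ = 1 − 6·22/(5·24) = 1 − 132/120 = -0.100

-0.100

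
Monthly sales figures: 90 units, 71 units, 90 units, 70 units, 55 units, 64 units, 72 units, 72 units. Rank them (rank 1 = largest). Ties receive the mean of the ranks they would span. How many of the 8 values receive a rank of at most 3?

Sorted (descending): 90, 90, 72, 72, 71, 70, 64, 55
The 2 values of 90 occupy positions 1–2 → average rank (1+2)/2 = 1.5.
The 2 values of 72 occupy positions 3–4 → average rank (3+4)/2 = 3.5.
Ranks ≤ 3: {1.5, 1.5} → 2 values.

2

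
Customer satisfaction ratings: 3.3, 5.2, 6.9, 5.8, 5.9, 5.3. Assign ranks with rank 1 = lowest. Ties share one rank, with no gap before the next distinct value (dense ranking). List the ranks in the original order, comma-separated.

Sorted (ascending): 3.3, 5.2, 5.3, 5.8, 5.9, 6.9
No ties — each value takes its position as its rank.

1, 2, 6, 4, 5, 3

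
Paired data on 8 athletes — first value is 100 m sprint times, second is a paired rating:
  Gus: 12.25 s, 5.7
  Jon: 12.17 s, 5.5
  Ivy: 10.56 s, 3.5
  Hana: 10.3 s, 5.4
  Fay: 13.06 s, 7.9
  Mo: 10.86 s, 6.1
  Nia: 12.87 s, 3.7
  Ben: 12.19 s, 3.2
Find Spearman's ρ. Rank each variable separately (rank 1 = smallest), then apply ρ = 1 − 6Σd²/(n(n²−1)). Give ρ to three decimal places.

Ranks of variable 1: 6, 4, 2, 1, 8, 3, 7, 5
Ranks of variable 2: 6, 5, 2, 4, 8, 7, 3, 1
d = r₁ − r₂: 0, -1, 0, -3, 0, -4, 4, 4
d²: 0, 1, 0, 9, 0, 16, 16, 16; Σd² = 58
ρ = 1 − 6·58/(8·63) = 1 − 348/504 = 0.310

0.310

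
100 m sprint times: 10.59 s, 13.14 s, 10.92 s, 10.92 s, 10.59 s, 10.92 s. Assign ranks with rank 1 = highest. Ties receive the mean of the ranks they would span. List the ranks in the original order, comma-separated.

5.5, 1, 3, 3, 5.5, 3

Sorted (descending): 13.14, 10.92, 10.92, 10.92, 10.59, 10.59
The 3 values of 10.92 occupy positions 2–4 → average rank 3.
The 2 values of 10.59 occupy positions 5–6 → average rank (5+6)/2 = 5.5.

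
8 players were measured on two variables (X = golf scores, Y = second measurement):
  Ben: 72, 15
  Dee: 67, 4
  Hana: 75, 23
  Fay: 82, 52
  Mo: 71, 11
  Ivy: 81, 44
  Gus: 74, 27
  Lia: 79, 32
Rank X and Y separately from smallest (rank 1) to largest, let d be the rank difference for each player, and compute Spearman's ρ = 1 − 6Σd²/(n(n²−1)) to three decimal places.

0.976

Ranks of variable 1: 3, 1, 5, 8, 2, 7, 4, 6
Ranks of variable 2: 3, 1, 4, 8, 2, 7, 5, 6
d = r₁ − r₂: 0, 0, 1, 0, 0, 0, -1, 0
d²: 0, 0, 1, 0, 0, 0, 1, 0; Σd² = 2
ρ = 1 − 6·2/(8·63) = 1 − 12/504 = 0.976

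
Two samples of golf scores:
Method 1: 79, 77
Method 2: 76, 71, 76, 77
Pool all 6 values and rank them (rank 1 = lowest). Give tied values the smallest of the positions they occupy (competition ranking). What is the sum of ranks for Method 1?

Sorted (ascending): 71, 76, 76, 77, 77, 79
The 2 values of 76 occupy positions 2–3 → each gets rank 2.
The 2 values of 77 occupy positions 4–5 → each gets rank 4.
Method 1 values → pooled ranks: 79→6, 77→4
Rank sum = 6 + 4 = 10

10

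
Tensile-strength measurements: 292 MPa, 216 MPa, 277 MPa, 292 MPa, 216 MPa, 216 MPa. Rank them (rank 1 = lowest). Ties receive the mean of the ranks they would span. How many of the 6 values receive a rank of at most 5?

Sorted (ascending): 216, 216, 216, 277, 292, 292
The 3 values of 216 occupy positions 1–3 → average rank 2.
The 2 values of 292 occupy positions 5–6 → average rank (5+6)/2 = 5.5.
Ranks ≤ 5: {2, 2, 2, 4} → 4 values.

4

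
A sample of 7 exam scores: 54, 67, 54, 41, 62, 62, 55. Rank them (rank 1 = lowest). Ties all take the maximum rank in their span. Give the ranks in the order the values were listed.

Sorted (ascending): 41, 54, 54, 55, 62, 62, 67
The 2 values of 54 occupy positions 2–3 → each gets rank 3.
The 2 values of 62 occupy positions 5–6 → each gets rank 6.

3, 7, 3, 1, 6, 6, 4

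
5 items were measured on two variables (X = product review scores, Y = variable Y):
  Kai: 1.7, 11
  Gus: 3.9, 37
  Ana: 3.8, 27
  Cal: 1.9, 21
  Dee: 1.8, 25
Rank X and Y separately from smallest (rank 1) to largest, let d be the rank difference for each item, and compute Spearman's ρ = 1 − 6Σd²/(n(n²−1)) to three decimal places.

0.900

Ranks of variable 1: 1, 5, 4, 3, 2
Ranks of variable 2: 1, 5, 4, 2, 3
d = r₁ − r₂: 0, 0, 0, 1, -1
d²: 0, 0, 0, 1, 1; Σd² = 2
ρ = 1 − 6·2/(5·24) = 1 − 12/120 = 0.900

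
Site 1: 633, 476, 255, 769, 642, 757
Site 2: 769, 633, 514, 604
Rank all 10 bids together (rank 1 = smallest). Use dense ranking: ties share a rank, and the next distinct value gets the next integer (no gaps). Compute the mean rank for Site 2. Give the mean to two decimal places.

5.00

Sorted (ascending): 255, 476, 514, 604, 633, 633, 642, 757, 769, 769
The 2 values of 633 share dense rank 5.
The 2 values of 769 share dense rank 8.
Remaining distinct values take the next consecutive integers.
Site 2 values → pooled ranks: 769→8, 633→5, 514→3, 604→4
Mean rank = (8 + 5 + 3 + 4) / 4 = 5.00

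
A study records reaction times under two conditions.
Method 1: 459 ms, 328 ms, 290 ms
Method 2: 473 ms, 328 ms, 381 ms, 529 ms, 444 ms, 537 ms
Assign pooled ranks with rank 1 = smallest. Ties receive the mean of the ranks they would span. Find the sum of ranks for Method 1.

Sorted (ascending): 290, 328, 328, 381, 444, 459, 473, 529, 537
The 2 values of 328 occupy positions 2–3 → average rank (2+3)/2 = 2.5.
Method 1 values → pooled ranks: 459→6, 328→2.5, 290→1
Rank sum = 6 + 2.5 + 1 = 9.5

9.5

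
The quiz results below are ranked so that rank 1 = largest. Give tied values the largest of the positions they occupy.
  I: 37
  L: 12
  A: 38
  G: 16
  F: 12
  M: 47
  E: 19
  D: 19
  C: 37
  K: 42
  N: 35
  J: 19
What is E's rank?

9

Sorted (descending): 47, 42, 38, 37, 37, 35, 19, 19, 19, 16, 12, 12
The 2 values of 37 occupy positions 4–5 → each gets rank 5.
The 3 values of 19 occupy positions 7–9 → each gets rank 9.
The 2 values of 12 occupy positions 11–12 → each gets rank 12.
E has value 19 → rank 9.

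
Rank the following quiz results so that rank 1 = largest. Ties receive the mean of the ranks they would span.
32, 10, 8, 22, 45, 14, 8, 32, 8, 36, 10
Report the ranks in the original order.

3.5, 7.5, 10, 5, 1, 6, 10, 3.5, 10, 2, 7.5

Sorted (descending): 45, 36, 32, 32, 22, 14, 10, 10, 8, 8, 8
The 2 values of 32 occupy positions 3–4 → average rank (3+4)/2 = 3.5.
The 2 values of 10 occupy positions 7–8 → average rank (7+8)/2 = 7.5.
The 3 values of 8 occupy positions 9–11 → average rank 10.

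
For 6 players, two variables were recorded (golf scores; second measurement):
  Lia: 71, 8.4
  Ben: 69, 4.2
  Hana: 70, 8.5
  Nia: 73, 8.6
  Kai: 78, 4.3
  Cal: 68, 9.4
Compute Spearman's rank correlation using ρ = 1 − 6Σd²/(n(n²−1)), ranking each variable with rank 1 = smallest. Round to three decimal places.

-0.257

Ranks of variable 1: 4, 2, 3, 5, 6, 1
Ranks of variable 2: 3, 1, 4, 5, 2, 6
d = r₁ − r₂: 1, 1, -1, 0, 4, -5
d²: 1, 1, 1, 0, 16, 25; Σd² = 44
ρ = 1 − 6·44/(6·35) = 1 − 264/210 = -0.257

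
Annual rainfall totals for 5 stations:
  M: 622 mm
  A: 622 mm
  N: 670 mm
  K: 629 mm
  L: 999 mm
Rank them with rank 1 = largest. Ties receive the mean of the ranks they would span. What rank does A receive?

Sorted (descending): 999, 670, 629, 622, 622
The 2 values of 622 occupy positions 4–5 → average rank (4+5)/2 = 4.5.
A has value 622 mm → rank 4.5.

4.5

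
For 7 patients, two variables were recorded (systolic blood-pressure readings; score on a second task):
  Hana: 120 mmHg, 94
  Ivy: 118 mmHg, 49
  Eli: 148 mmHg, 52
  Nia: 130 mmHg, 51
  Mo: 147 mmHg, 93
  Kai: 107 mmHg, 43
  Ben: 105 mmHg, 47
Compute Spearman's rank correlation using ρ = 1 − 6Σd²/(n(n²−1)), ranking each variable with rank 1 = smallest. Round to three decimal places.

Ranks of variable 1: 4, 3, 7, 5, 6, 2, 1
Ranks of variable 2: 7, 3, 5, 4, 6, 1, 2
d = r₁ − r₂: -3, 0, 2, 1, 0, 1, -1
d²: 9, 0, 4, 1, 0, 1, 1; Σd² = 16
ρ = 1 − 6·16/(7·48) = 1 − 96/336 = 0.714

0.714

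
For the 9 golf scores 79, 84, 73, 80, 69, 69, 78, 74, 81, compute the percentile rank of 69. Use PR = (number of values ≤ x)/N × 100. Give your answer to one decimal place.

N = 9.
Strictly below 69: 0. Equal to 69: 2.
PR = 2/9 × 100 = 22.2

22.2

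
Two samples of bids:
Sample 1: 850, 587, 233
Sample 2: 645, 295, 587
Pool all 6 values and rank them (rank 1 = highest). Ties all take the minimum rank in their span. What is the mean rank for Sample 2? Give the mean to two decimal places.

3.33

Sorted (descending): 850, 645, 587, 587, 295, 233
The 2 values of 587 occupy positions 3–4 → each gets rank 3.
Sample 2 values → pooled ranks: 645→2, 295→5, 587→3
Mean rank = (2 + 5 + 3) / 3 = 3.33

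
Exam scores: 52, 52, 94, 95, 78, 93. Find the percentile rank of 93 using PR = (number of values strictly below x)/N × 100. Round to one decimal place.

N = 6.
Strictly below 93: 3. Equal to 93: 1.
PR = 3/6 × 100 = 50.0

50.0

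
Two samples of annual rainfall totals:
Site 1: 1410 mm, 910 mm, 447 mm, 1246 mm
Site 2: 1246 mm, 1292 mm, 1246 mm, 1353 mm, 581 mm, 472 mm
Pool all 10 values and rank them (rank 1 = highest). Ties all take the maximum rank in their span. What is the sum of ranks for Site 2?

Sorted (descending): 1410, 1353, 1292, 1246, 1246, 1246, 910, 581, 472, 447
The 3 values of 1246 occupy positions 4–6 → each gets rank 6.
Site 2 values → pooled ranks: 1246→6, 1292→3, 1246→6, 1353→2, 581→8, 472→9
Rank sum = 6 + 3 + 6 + 2 + 8 + 9 = 34

34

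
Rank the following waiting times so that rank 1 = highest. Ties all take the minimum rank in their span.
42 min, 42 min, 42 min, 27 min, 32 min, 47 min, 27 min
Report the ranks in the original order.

Sorted (descending): 47, 42, 42, 42, 32, 27, 27
The 3 values of 42 occupy positions 2–4 → each gets rank 2.
The 2 values of 27 occupy positions 6–7 → each gets rank 6.

2, 2, 2, 6, 5, 1, 6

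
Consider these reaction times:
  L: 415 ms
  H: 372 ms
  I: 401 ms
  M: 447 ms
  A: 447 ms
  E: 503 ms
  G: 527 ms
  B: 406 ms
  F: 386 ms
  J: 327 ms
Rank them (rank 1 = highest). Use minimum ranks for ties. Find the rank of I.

Sorted (descending): 527, 503, 447, 447, 415, 406, 401, 386, 372, 327
The 2 values of 447 occupy positions 3–4 → each gets rank 3.
I has value 401 ms → rank 7.

7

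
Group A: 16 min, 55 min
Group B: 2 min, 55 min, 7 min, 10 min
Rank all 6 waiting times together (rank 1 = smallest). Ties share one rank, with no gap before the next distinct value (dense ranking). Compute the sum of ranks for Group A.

9

Sorted (ascending): 2, 7, 10, 16, 55, 55
The 2 values of 55 share dense rank 5.
Remaining distinct values take the next consecutive integers.
Group A values → pooled ranks: 16→4, 55→5
Rank sum = 4 + 5 = 9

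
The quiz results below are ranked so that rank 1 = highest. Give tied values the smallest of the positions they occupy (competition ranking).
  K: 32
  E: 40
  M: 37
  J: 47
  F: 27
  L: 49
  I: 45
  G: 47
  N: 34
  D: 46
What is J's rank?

Sorted (descending): 49, 47, 47, 46, 45, 40, 37, 34, 32, 27
The 2 values of 47 occupy positions 2–3 → each gets rank 2.
J has value 47 → rank 2.

2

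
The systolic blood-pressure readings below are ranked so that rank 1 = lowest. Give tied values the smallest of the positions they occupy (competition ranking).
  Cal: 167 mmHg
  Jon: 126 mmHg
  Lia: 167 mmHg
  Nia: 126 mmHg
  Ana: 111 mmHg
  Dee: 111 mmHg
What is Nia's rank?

Sorted (ascending): 111, 111, 126, 126, 167, 167
The 2 values of 111 occupy positions 1–2 → each gets rank 1.
The 2 values of 126 occupy positions 3–4 → each gets rank 3.
The 2 values of 167 occupy positions 5–6 → each gets rank 5.
Nia has value 126 mmHg → rank 3.

3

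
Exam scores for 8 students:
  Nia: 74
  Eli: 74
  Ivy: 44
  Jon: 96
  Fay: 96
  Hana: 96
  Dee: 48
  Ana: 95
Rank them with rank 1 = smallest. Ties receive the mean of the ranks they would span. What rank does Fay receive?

7

Sorted (ascending): 44, 48, 74, 74, 95, 96, 96, 96
The 2 values of 74 occupy positions 3–4 → average rank (3+4)/2 = 3.5.
The 3 values of 96 occupy positions 6–8 → average rank 7.
Fay has value 96 → rank 7.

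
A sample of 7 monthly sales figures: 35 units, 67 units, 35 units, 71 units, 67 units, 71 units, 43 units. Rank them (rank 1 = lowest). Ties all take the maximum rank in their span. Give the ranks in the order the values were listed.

Sorted (ascending): 35, 35, 43, 67, 67, 71, 71
The 2 values of 35 occupy positions 1–2 → each gets rank 2.
The 2 values of 67 occupy positions 4–5 → each gets rank 5.
The 2 values of 71 occupy positions 6–7 → each gets rank 7.

2, 5, 2, 7, 5, 7, 3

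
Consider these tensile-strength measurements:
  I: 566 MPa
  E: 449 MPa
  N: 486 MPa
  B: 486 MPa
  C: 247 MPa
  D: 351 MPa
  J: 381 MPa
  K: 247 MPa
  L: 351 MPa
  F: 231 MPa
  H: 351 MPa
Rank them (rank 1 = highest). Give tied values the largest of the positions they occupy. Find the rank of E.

4

Sorted (descending): 566, 486, 486, 449, 381, 351, 351, 351, 247, 247, 231
The 2 values of 486 occupy positions 2–3 → each gets rank 3.
The 3 values of 351 occupy positions 6–8 → each gets rank 8.
The 2 values of 247 occupy positions 9–10 → each gets rank 10.
E has value 449 MPa → rank 4.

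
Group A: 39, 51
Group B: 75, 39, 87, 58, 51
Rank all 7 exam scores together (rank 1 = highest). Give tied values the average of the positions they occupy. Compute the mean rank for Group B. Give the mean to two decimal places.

Sorted (descending): 87, 75, 58, 51, 51, 39, 39
The 2 values of 51 occupy positions 4–5 → average rank (4+5)/2 = 4.5.
The 2 values of 39 occupy positions 6–7 → average rank (6+7)/2 = 6.5.
Group B values → pooled ranks: 75→2, 39→6.5, 87→1, 58→3, 51→4.5
Mean rank = (2 + 6.5 + 1 + 3 + 4.5) / 5 = 3.40

3.40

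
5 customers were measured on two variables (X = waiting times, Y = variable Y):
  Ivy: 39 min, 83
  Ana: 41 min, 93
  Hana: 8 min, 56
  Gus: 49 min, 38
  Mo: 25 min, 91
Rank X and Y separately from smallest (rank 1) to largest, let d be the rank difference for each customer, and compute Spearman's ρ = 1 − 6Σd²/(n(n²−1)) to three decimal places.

-0.100

Ranks of variable 1: 3, 4, 1, 5, 2
Ranks of variable 2: 3, 5, 2, 1, 4
d = r₁ − r₂: 0, -1, -1, 4, -2
d²: 0, 1, 1, 16, 4; Σd² = 22
ρ = 1 − 6·22/(5·24) = 1 − 132/120 = -0.100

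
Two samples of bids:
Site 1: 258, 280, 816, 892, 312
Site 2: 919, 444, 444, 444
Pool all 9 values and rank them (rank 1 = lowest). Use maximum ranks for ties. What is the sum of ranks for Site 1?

Sorted (ascending): 258, 280, 312, 444, 444, 444, 816, 892, 919
The 3 values of 444 occupy positions 4–6 → each gets rank 6.
Site 1 values → pooled ranks: 258→1, 280→2, 816→7, 892→8, 312→3
Rank sum = 1 + 2 + 7 + 8 + 3 = 21

21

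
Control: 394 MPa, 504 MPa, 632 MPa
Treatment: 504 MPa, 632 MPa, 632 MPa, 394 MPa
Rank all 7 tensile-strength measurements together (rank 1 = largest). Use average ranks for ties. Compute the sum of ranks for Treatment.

15

Sorted (descending): 632, 632, 632, 504, 504, 394, 394
The 3 values of 632 occupy positions 1–3 → average rank 2.
The 2 values of 504 occupy positions 4–5 → average rank (4+5)/2 = 4.5.
The 2 values of 394 occupy positions 6–7 → average rank (6+7)/2 = 6.5.
Treatment values → pooled ranks: 504→4.5, 632→2, 632→2, 394→6.5
Rank sum = 4.5 + 2 + 2 + 6.5 = 15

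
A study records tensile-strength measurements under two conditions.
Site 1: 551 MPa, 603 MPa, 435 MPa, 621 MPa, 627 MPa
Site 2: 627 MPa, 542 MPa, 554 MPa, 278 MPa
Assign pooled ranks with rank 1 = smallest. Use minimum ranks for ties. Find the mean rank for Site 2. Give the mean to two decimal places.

4.25

Sorted (ascending): 278, 435, 542, 551, 554, 603, 621, 627, 627
The 2 values of 627 occupy positions 8–9 → each gets rank 8.
Site 2 values → pooled ranks: 627→8, 542→3, 554→5, 278→1
Mean rank = (8 + 3 + 5 + 1) / 4 = 4.25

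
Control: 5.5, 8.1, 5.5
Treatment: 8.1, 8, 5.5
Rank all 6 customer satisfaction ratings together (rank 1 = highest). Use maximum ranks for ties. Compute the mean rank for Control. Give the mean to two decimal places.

Sorted (descending): 8.1, 8.1, 8, 5.5, 5.5, 5.5
The 2 values of 8.1 occupy positions 1–2 → each gets rank 2.
The 3 values of 5.5 occupy positions 4–6 → each gets rank 6.
Control values → pooled ranks: 5.5→6, 8.1→2, 5.5→6
Mean rank = (6 + 2 + 6) / 3 = 4.67

4.67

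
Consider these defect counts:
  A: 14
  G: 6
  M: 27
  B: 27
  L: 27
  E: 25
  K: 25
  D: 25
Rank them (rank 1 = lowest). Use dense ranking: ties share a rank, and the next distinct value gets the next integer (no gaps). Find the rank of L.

Sorted (ascending): 6, 14, 25, 25, 25, 27, 27, 27
The 3 values of 25 share dense rank 3.
The 3 values of 27 share dense rank 4.
Remaining distinct values take the next consecutive integers.
L has value 27 → rank 4.

4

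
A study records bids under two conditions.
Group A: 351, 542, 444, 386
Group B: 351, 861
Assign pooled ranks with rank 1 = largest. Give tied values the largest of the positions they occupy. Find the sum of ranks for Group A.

15

Sorted (descending): 861, 542, 444, 386, 351, 351
The 2 values of 351 occupy positions 5–6 → each gets rank 6.
Group A values → pooled ranks: 351→6, 542→2, 444→3, 386→4
Rank sum = 6 + 2 + 3 + 4 = 15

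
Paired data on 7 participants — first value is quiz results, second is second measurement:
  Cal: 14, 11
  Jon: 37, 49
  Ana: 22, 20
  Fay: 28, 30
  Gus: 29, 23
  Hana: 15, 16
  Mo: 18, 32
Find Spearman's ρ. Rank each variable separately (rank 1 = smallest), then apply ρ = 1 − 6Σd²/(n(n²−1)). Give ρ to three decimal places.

0.750

Ranks of variable 1: 1, 7, 4, 5, 6, 2, 3
Ranks of variable 2: 1, 7, 3, 5, 4, 2, 6
d = r₁ − r₂: 0, 0, 1, 0, 2, 0, -3
d²: 0, 0, 1, 0, 4, 0, 9; Σd² = 14
ρ = 1 − 6·14/(7·48) = 1 − 84/336 = 0.750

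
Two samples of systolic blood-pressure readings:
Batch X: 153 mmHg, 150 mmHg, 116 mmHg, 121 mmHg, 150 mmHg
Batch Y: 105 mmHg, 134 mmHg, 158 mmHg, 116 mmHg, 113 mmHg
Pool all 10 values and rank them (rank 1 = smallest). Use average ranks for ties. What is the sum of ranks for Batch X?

Sorted (ascending): 105, 113, 116, 116, 121, 134, 150, 150, 153, 158
The 2 values of 116 occupy positions 3–4 → average rank (3+4)/2 = 3.5.
The 2 values of 150 occupy positions 7–8 → average rank (7+8)/2 = 7.5.
Batch X values → pooled ranks: 153→9, 150→7.5, 116→3.5, 121→5, 150→7.5
Rank sum = 9 + 7.5 + 3.5 + 5 + 7.5 = 32.5

32.5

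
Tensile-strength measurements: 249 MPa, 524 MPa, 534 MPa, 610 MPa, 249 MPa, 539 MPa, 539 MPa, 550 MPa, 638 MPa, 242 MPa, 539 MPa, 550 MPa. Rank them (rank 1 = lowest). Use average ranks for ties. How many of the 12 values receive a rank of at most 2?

1

Sorted (ascending): 242, 249, 249, 524, 534, 539, 539, 539, 550, 550, 610, 638
The 2 values of 249 occupy positions 2–3 → average rank (2+3)/2 = 2.5.
The 3 values of 539 occupy positions 6–8 → average rank 7.
The 2 values of 550 occupy positions 9–10 → average rank (9+10)/2 = 9.5.
Ranks ≤ 2: {1} → 1 value.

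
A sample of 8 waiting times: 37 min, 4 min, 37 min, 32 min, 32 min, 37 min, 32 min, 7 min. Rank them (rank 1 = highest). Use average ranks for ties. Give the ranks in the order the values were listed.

Sorted (descending): 37, 37, 37, 32, 32, 32, 7, 4
The 3 values of 37 occupy positions 1–3 → average rank 2.
The 3 values of 32 occupy positions 4–6 → average rank 5.

2, 8, 2, 5, 5, 2, 5, 7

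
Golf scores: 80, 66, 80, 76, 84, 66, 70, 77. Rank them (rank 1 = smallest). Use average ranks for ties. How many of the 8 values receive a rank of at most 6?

Sorted (ascending): 66, 66, 70, 76, 77, 80, 80, 84
The 2 values of 66 occupy positions 1–2 → average rank (1+2)/2 = 1.5.
The 2 values of 80 occupy positions 6–7 → average rank (6+7)/2 = 6.5.
Ranks ≤ 6: {1.5, 1.5, 3, 4, 5} → 5 values.

5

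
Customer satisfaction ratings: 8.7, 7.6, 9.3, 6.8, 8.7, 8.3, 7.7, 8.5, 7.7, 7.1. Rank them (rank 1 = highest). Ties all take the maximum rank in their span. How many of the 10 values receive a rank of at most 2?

Sorted (descending): 9.3, 8.7, 8.7, 8.5, 8.3, 7.7, 7.7, 7.6, 7.1, 6.8
The 2 values of 8.7 occupy positions 2–3 → each gets rank 3.
The 2 values of 7.7 occupy positions 6–7 → each gets rank 7.
Ranks ≤ 2: {1} → 1 value.

1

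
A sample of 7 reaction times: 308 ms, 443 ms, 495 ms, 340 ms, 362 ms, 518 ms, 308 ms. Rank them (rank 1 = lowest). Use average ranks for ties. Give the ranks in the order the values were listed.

1.5, 5, 6, 3, 4, 7, 1.5

Sorted (ascending): 308, 308, 340, 362, 443, 495, 518
The 2 values of 308 occupy positions 1–2 → average rank (1+2)/2 = 1.5.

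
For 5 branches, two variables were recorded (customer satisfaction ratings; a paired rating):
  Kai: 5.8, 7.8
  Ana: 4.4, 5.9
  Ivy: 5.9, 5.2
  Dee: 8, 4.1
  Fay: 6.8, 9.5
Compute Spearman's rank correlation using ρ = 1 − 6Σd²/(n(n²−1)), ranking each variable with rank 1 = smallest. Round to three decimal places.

Ranks of variable 1: 2, 1, 3, 5, 4
Ranks of variable 2: 4, 3, 2, 1, 5
d = r₁ − r₂: -2, -2, 1, 4, -1
d²: 4, 4, 1, 16, 1; Σd² = 26
ρ = 1 − 6·26/(5·24) = 1 − 156/120 = -0.300

-0.300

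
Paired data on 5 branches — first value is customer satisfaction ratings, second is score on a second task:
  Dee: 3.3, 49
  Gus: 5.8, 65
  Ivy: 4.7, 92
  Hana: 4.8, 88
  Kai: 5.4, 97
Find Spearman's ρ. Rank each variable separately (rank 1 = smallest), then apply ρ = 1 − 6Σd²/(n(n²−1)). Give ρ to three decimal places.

0.300

Ranks of variable 1: 1, 5, 2, 3, 4
Ranks of variable 2: 1, 2, 4, 3, 5
d = r₁ − r₂: 0, 3, -2, 0, -1
d²: 0, 9, 4, 0, 1; Σd² = 14
ρ = 1 − 6·14/(5·24) = 1 − 84/120 = 0.300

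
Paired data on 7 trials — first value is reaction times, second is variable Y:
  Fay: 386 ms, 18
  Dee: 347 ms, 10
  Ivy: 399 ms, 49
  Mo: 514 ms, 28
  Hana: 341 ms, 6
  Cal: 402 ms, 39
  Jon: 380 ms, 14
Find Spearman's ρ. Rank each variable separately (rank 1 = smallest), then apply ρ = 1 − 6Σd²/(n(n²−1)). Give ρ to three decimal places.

0.857

Ranks of variable 1: 4, 2, 5, 7, 1, 6, 3
Ranks of variable 2: 4, 2, 7, 5, 1, 6, 3
d = r₁ − r₂: 0, 0, -2, 2, 0, 0, 0
d²: 0, 0, 4, 4, 0, 0, 0; Σd² = 8
ρ = 1 − 6·8/(7·48) = 1 − 48/336 = 0.857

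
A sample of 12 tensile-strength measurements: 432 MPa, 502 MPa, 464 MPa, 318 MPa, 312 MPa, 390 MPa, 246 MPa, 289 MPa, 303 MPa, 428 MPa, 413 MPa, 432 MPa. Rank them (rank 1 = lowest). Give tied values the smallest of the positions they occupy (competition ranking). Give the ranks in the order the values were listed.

9, 12, 11, 5, 4, 6, 1, 2, 3, 8, 7, 9

Sorted (ascending): 246, 289, 303, 312, 318, 390, 413, 428, 432, 432, 464, 502
The 2 values of 432 occupy positions 9–10 → each gets rank 9.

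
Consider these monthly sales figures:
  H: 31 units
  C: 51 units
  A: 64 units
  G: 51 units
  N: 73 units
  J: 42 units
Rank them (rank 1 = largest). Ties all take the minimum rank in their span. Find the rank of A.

Sorted (descending): 73, 64, 51, 51, 42, 31
The 2 values of 51 occupy positions 3–4 → each gets rank 3.
A has value 64 units → rank 2.

2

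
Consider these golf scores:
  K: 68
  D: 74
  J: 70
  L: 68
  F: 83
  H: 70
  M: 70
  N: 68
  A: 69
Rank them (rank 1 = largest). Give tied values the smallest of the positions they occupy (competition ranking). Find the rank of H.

Sorted (descending): 83, 74, 70, 70, 70, 69, 68, 68, 68
The 3 values of 70 occupy positions 3–5 → each gets rank 3.
The 3 values of 68 occupy positions 7–9 → each gets rank 7.
H has value 70 → rank 3.

3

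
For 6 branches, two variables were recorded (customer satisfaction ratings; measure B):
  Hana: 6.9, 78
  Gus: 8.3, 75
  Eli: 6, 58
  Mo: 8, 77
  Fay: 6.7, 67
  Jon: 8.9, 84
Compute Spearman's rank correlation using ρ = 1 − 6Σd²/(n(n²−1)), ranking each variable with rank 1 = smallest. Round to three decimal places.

0.771

Ranks of variable 1: 3, 5, 1, 4, 2, 6
Ranks of variable 2: 5, 3, 1, 4, 2, 6
d = r₁ − r₂: -2, 2, 0, 0, 0, 0
d²: 4, 4, 0, 0, 0, 0; Σd² = 8
ρ = 1 − 6·8/(6·35) = 1 − 48/210 = 0.771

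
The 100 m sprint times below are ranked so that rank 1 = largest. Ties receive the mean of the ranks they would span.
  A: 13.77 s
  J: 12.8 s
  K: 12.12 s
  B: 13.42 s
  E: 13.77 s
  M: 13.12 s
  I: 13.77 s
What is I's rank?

2

Sorted (descending): 13.77, 13.77, 13.77, 13.42, 13.12, 12.8, 12.12
The 3 values of 13.77 occupy positions 1–3 → average rank 2.
I has value 13.77 s → rank 2.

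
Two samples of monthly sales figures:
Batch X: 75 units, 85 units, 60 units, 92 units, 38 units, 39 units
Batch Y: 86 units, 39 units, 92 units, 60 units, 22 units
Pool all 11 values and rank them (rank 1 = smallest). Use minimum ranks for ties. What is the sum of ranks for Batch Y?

Sorted (ascending): 22, 38, 39, 39, 60, 60, 75, 85, 86, 92, 92
The 2 values of 39 occupy positions 3–4 → each gets rank 3.
The 2 values of 60 occupy positions 5–6 → each gets rank 5.
The 2 values of 92 occupy positions 10–11 → each gets rank 10.
Batch Y values → pooled ranks: 86→9, 39→3, 92→10, 60→5, 22→1
Rank sum = 9 + 3 + 10 + 5 + 1 = 28

28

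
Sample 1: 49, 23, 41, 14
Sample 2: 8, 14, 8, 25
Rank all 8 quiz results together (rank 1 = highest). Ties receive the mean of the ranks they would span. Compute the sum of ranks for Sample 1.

Sorted (descending): 49, 41, 25, 23, 14, 14, 8, 8
The 2 values of 14 occupy positions 5–6 → average rank (5+6)/2 = 5.5.
The 2 values of 8 occupy positions 7–8 → average rank (7+8)/2 = 7.5.
Sample 1 values → pooled ranks: 49→1, 23→4, 41→2, 14→5.5
Rank sum = 1 + 4 + 2 + 5.5 = 12.5

12.5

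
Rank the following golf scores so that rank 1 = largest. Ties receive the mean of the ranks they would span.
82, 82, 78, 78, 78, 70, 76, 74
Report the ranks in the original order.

Sorted (descending): 82, 82, 78, 78, 78, 76, 74, 70
The 2 values of 82 occupy positions 1–2 → average rank (1+2)/2 = 1.5.
The 3 values of 78 occupy positions 3–5 → average rank 4.

1.5, 1.5, 4, 4, 4, 8, 6, 7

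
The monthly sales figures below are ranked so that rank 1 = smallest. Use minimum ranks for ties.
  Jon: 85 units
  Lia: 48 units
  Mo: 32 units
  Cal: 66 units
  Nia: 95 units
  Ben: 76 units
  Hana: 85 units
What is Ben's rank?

4

Sorted (ascending): 32, 48, 66, 76, 85, 85, 95
The 2 values of 85 occupy positions 5–6 → each gets rank 5.
Ben has value 76 units → rank 4.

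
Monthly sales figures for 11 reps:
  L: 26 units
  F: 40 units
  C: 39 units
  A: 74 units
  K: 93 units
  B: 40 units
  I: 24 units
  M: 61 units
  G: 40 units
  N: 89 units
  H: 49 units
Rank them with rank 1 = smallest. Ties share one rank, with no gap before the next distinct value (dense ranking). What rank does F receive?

4

Sorted (ascending): 24, 26, 39, 40, 40, 40, 49, 61, 74, 89, 93
The 3 values of 40 share dense rank 4.
Remaining distinct values take the next consecutive integers.
F has value 40 units → rank 4.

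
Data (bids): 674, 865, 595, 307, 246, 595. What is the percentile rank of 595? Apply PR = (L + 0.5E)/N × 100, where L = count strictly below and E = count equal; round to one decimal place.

50.0

N = 6.
Strictly below 595: 2. Equal to 595: 2.
PR = (2 + 0.5·2)/6 × 100 = 50.0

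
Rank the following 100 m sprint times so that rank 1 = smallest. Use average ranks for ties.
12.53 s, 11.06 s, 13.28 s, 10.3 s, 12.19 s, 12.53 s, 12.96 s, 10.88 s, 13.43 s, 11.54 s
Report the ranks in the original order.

Sorted (ascending): 10.3, 10.88, 11.06, 11.54, 12.19, 12.53, 12.53, 12.96, 13.28, 13.43
The 2 values of 12.53 occupy positions 6–7 → average rank (6+7)/2 = 6.5.

6.5, 3, 9, 1, 5, 6.5, 8, 2, 10, 4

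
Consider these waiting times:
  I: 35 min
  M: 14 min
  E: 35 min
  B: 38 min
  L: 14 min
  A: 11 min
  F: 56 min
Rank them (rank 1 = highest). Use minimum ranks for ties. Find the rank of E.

3

Sorted (descending): 56, 38, 35, 35, 14, 14, 11
The 2 values of 35 occupy positions 3–4 → each gets rank 3.
The 2 values of 14 occupy positions 5–6 → each gets rank 5.
E has value 35 min → rank 3.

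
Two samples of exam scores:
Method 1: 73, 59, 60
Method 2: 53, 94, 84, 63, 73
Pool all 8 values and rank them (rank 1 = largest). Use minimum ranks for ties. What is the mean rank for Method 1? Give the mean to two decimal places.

5.33

Sorted (descending): 94, 84, 73, 73, 63, 60, 59, 53
The 2 values of 73 occupy positions 3–4 → each gets rank 3.
Method 1 values → pooled ranks: 73→3, 59→7, 60→6
Mean rank = (3 + 7 + 6) / 3 = 5.33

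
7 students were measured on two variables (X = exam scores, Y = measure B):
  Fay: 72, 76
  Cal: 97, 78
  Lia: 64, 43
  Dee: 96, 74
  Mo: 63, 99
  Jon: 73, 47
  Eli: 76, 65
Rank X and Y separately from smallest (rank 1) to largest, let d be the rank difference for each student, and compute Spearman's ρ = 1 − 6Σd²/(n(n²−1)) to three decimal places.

0.036

Ranks of variable 1: 3, 7, 2, 6, 1, 4, 5
Ranks of variable 2: 5, 6, 1, 4, 7, 2, 3
d = r₁ − r₂: -2, 1, 1, 2, -6, 2, 2
d²: 4, 1, 1, 4, 36, 4, 4; Σd² = 54
ρ = 1 − 6·54/(7·48) = 1 − 324/336 = 0.036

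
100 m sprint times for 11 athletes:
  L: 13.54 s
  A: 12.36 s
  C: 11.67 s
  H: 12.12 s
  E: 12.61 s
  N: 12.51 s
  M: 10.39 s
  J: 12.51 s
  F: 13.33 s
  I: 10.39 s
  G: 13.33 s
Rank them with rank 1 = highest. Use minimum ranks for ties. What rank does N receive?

5

Sorted (descending): 13.54, 13.33, 13.33, 12.61, 12.51, 12.51, 12.36, 12.12, 11.67, 10.39, 10.39
The 2 values of 13.33 occupy positions 2–3 → each gets rank 2.
The 2 values of 12.51 occupy positions 5–6 → each gets rank 5.
The 2 values of 10.39 occupy positions 10–11 → each gets rank 10.
N has value 12.51 s → rank 5.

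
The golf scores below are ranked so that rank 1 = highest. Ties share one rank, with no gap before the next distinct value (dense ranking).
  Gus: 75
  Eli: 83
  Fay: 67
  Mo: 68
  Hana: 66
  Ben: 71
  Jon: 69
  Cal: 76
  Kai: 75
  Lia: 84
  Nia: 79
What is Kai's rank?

5

Sorted (descending): 84, 83, 79, 76, 75, 75, 71, 69, 68, 67, 66
The 2 values of 75 share dense rank 5.
Remaining distinct values take the next consecutive integers.
Kai has value 75 → rank 5.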